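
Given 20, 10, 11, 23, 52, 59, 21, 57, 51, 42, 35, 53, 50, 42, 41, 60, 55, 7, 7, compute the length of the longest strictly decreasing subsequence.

7

Let dp[i] be the longest decreasing subsequence ending at position i. Then dp = [1, 2, 2, 1, 1, 1, 2, 2, 3, 4, 5, 3, 4, 5, 6, 1, 3, 7, 7].
The maximum is 7; one witness is 59, 57, 51, 50, 42, 41, 7 at positions 6,8,9,13,14,15,18.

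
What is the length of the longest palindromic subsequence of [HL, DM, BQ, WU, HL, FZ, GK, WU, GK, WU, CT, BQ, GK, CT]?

Using dp[i][j] = 2 + dp[i+1][j−1] if the ends match, else max(dp[i+1][j], dp[i][j−1]):
dp[1][14] = 7. A witness is BQ WU GK WU GK WU BQ at positions 3,4,7,8,9,10,12.

7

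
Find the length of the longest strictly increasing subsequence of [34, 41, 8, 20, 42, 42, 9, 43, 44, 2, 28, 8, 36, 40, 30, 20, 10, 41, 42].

7

Let dp[i] be the longest increasing subsequence ending at position i. Then dp = [1, 2, 1, 2, 3, 3, 2, 4, 5, 1, 3, 2, 4, 5, 4, 3, 3, 6, 7].
The maximum is 7; one witness is 8, 20, 28, 36, 40, 41, 42 at positions 3,4,11,13,14,18,19.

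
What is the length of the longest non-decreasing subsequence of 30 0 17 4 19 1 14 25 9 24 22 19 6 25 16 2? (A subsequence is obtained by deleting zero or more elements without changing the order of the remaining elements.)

Let dp[i] be the longest non-decreasing subsequence ending at position i. Then dp = [1, 1, 2, 2, 3, 2, 3, 4, 3, 4, 4, 4, 3, 5, 4, 3].
The maximum is 5; one witness is 0, 17, 19, 25, 25 at positions 2,3,5,8,14.

5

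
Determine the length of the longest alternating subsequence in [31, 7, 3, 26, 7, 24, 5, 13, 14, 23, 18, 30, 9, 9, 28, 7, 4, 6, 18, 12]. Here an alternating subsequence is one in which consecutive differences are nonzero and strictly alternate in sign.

Track the best alternating length ending on an up-step vs a down-step at each position: up/down = 1/1, 1/2, 1/2, 3/2, 3/4, 5/4, 3/6, 7/6, 7/6, 7/6, 7/8, 9/2, 7/10, 7/10, 11/10, 7/12, 3/12, 13/12, 13/12, 13/14.
The maximum over both is 14; one such subsequence is 31, 7, 26, 7, 24, 5, 23, 18, 30, 9, 28, 7, 18, 12.

14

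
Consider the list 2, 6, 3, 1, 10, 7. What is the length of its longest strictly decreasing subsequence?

3

Scanning left to right, the best length ending at each element is: 2→1, 6→1, 3→2, 1→3, 10→1, 7→2.
So the longest decreasing subsequence has length 3, e.g. 6, 3, 1.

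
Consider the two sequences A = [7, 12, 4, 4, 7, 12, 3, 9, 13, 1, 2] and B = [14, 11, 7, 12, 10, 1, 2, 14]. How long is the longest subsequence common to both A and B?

4

A longest common subsequence is 7, 12, 1, 2 (length 4); the LCS DP confirms no longer common subsequence exists.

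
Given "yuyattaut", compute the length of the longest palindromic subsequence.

6

Using dp[i][j] = 2 + dp[i+1][j−1] if the ends match, else max(dp[i+1][j], dp[i][j−1]):
dp[1][9] = 6. A witness is uattau at positions 2,4,5,6,7,8.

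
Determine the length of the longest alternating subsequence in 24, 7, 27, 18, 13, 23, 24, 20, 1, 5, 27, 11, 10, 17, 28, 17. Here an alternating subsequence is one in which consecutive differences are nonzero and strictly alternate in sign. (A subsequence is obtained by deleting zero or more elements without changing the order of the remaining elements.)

10

A longest alternating subsequence is 24, 7, 27, 18, 23, 20, 27, 11, 28, 17 (positions 1,2,3,4,6,8,11,12,15,16); its 9 consecutive differences strictly alternate in sign, and length 10 is optimal.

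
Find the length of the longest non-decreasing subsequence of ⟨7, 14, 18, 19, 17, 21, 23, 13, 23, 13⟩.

Let dp[i] be the longest non-decreasing subsequence ending at position i. Then dp = [1, 2, 3, 4, 3, 5, 6, 2, 7, 3].
The maximum is 7; one witness is 7, 14, 18, 19, 21, 23, 23 at positions 1,2,3,4,6,7,9.

7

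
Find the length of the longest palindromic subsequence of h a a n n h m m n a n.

6

One longest palindromic subsequence is nnmmnn (positions 4,5,7,8,9,11); it reads the same forward and backward, and the interval DP gives dp[1][11] = 6.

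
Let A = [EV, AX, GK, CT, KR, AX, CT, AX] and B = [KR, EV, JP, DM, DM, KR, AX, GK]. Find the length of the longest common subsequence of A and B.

A longest common subsequence is EV, AX, GK (length 3); the LCS DP confirms no longer common subsequence exists.

3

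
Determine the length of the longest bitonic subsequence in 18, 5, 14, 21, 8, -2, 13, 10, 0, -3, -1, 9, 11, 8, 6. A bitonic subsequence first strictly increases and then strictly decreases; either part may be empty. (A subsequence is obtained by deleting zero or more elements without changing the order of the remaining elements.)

8

Let inc[i] be the LIS ending at i and dec[i] the longest strictly decreasing subsequence starting at i. inc = [1, 1, 2, 3, 2, 1, 3, 3, 2, 1, 2, 3, 4, 3, 3], dec = [7, 3, 6, 6, 3, 2, 5, 4, 2, 1, 1, 3, 3, 2, 1].
max_i inc[i]+dec[i]−1 = 8, with one witness 5, 14, 21, 13, 10, 9, 8, 6.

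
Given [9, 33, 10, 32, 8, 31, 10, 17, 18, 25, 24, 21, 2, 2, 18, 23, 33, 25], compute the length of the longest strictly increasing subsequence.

7

Let dp[i] be the longest increasing subsequence ending at position i. Then dp = [1, 2, 2, 3, 1, 3, 2, 3, 4, 5, 5, 5, 1, 1, 4, 6, 7, 7].
The maximum is 7; one witness is 9, 10, 17, 18, 21, 23, 33 at positions 1,3,8,9,12,16,17.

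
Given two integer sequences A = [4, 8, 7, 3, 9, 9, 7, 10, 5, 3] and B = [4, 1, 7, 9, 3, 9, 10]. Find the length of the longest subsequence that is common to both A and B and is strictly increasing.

4

A longest common strictly increasing subsequence is 4, 7, 9, 10 (length 4); it appears in order in both A and B, and no longer such subsequence exists.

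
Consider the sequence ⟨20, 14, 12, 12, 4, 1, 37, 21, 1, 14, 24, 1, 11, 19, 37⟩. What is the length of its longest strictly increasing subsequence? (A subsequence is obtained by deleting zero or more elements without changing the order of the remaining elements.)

One longest increasing subsequence is 20, 21, 24, 37 (positions 1,8,11,15), of length 4; no longer one exists.

4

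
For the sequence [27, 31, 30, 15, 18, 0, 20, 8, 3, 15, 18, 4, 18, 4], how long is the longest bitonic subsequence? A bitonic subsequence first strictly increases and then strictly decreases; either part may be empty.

Let inc[i] be the LIS ending at i and dec[i] the longest strictly decreasing subsequence starting at i. inc = [1, 2, 2, 1, 2, 1, 3, 2, 2, 3, 4, 3, 4, 3], dec = [4, 5, 4, 3, 3, 1, 3, 2, 1, 2, 2, 1, 2, 1].
max_i inc[i]+dec[i]−1 = 6, with one witness 27, 31, 30, 20, 18, 4.

6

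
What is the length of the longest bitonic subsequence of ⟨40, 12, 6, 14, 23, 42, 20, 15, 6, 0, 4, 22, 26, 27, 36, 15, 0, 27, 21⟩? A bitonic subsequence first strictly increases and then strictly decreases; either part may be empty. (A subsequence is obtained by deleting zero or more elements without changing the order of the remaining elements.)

9

Let inc[i] be the LIS ending at i and dec[i] the longest strictly decreasing subsequence starting at i. inc = [1, 1, 1, 2, 3, 4, 3, 3, 1, 1, 2, 4, 5, 6, 7, 3, 1, 6, 4], dec = [7, 4, 3, 4, 6, 6, 5, 4, 3, 1, 2, 3, 3, 3, 3, 2, 1, 2, 1].
max_i inc[i]+dec[i]−1 = 9, with one witness 12, 14, 23, 42, 20, 15, 6, 4, 0.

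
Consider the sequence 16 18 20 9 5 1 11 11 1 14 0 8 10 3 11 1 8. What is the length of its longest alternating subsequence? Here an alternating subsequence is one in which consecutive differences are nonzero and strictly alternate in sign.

12

Track the best alternating length ending on an up-step vs a down-step at each position: up/down = 1/1, 2/1, 2/1, 1/3, 1/3, 1/3, 4/3, 4/3, 1/5, 6/3, 1/7, 8/7, 8/7, 8/9, 10/7, 8/11, 12/11.
The maximum over both is 12; one such subsequence is 16, 18, 9, 11, 1, 14, 0, 8, 3, 11, 1, 8.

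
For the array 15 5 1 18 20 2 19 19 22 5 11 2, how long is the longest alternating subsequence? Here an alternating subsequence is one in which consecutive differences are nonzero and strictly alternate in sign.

8

Track the best alternating length ending on an up-step vs a down-step at each position: up/down = 1/1, 1/2, 1/2, 3/1, 3/1, 3/4, 5/4, 5/4, 5/1, 5/6, 7/6, 3/8.
The maximum over both is 8; one such subsequence is 15, 5, 18, 2, 19, 5, 11, 2.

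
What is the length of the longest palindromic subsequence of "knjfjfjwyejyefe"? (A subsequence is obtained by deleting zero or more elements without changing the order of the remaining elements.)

5

Using dp[i][j] = 2 + dp[i+1][j−1] if the ends match, else max(dp[i+1][j], dp[i][j−1]):
dp[1][15] = 5. A witness is feyef at positions 6,10,12,13,14.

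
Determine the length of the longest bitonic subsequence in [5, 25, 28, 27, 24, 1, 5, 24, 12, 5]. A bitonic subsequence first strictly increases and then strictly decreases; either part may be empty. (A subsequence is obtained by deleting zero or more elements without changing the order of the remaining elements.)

7

Let inc[i] be the LIS ending at i and dec[i] the longest strictly decreasing subsequence starting at i. inc = [1, 2, 3, 3, 2, 1, 2, 3, 3, 2], dec = [2, 4, 5, 4, 3, 1, 1, 3, 2, 1].
max_i inc[i]+dec[i]−1 = 7, with one witness 5, 25, 28, 27, 24, 12, 5.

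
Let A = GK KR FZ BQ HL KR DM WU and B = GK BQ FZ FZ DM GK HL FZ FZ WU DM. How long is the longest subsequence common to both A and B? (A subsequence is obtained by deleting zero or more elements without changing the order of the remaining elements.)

4

Backtracking the LCS table gives one alignment: GK (A1,B1) → FZ (A3,B4) → HL (A5,B7) → DM (A7,B11).
So the longest common subsequence has length 4.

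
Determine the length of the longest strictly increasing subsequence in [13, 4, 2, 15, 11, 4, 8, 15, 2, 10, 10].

4

Scanning left to right, the best length ending at each element is: 13→1, 4→1, 2→1, 15→2, 11→2, 4→2, 8→3, 15→4, 2→1, 10→4, 10→4.
So the longest increasing subsequence has length 4, e.g. 2, 4, 8, 15.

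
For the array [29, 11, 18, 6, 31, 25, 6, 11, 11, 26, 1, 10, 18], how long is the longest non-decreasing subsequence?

Let dp[i] be the longest non-decreasing subsequence ending at position i. Then dp = [1, 1, 2, 1, 3, 3, 2, 3, 4, 5, 1, 3, 5].
The maximum is 5; one witness is 6, 6, 11, 11, 26 at positions 4,7,8,9,10.

5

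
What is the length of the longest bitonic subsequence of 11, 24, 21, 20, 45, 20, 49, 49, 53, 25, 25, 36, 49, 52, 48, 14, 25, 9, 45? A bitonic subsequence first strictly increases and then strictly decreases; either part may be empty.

9

One longest bitonic subsequence is 11, 24, 45, 49, 53, 52, 48, 25, 9 (positions 1,2,5,7,9,14,15,17,18): it rises to 53 then falls. Length 9 is optimal.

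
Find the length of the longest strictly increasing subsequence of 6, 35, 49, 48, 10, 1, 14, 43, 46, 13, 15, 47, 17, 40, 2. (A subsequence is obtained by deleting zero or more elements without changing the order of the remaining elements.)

One longest increasing subsequence is 6, 10, 14, 43, 46, 47 (positions 1,5,7,8,9,12), of length 6; no longer one exists.

6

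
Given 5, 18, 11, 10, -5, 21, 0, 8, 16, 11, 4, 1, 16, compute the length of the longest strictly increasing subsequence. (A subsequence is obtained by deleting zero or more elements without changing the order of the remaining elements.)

One longest increasing subsequence is -5, 0, 8, 11, 16 (positions 5,7,8,10,13), of length 5; no longer one exists.

5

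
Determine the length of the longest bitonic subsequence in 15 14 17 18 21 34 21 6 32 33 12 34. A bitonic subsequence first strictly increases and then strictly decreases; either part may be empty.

Let inc[i] be the LIS ending at i and dec[i] the longest strictly decreasing subsequence starting at i. inc = [1, 1, 2, 3, 4, 5, 4, 1, 5, 6, 2, 7], dec = [3, 2, 2, 2, 2, 3, 2, 1, 2, 2, 1, 1].
max_i inc[i]+dec[i]−1 = 7, with one witness 15, 17, 18, 21, 34, 33, 12.

7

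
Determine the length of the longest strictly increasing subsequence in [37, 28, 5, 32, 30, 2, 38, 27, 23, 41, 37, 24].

One longest increasing subsequence is 28, 32, 38, 41 (positions 2,4,7,10), of length 4; no longer one exists.

4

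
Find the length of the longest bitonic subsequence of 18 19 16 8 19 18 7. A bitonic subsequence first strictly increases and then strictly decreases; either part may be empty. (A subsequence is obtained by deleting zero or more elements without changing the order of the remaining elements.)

5

One longest bitonic subsequence is 18, 19, 16, 8, 7 (positions 1,2,3,4,7): it rises to 19 then falls. Length 5 is optimal.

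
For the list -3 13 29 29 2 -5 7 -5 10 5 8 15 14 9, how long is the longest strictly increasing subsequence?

5

Scanning left to right, the best length ending at each element is: -3→1, 13→2, 29→3, 29→3, 2→2, -5→1, 7→3, -5→1, 10→4, 5→3, 8→4, 15→5, 14→5, 9→5.
So the longest increasing subsequence has length 5, e.g. -3, 2, 7, 10, 15.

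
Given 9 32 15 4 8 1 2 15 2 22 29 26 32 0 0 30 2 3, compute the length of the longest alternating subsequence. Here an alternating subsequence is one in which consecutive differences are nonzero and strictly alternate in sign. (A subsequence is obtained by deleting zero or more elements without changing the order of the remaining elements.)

14

Track the best alternating length ending on an up-step vs a down-step at each position: up/down = 1/1, 2/1, 2/3, 1/3, 4/3, 1/5, 6/5, 6/3, 6/7, 8/3, 8/3, 8/9, 10/1, 1/11, 1/11, 12/11, 12/13, 14/13.
The maximum over both is 14; one such subsequence is 9, 32, 4, 8, 1, 15, 2, 29, 26, 32, 0, 30, 2, 3.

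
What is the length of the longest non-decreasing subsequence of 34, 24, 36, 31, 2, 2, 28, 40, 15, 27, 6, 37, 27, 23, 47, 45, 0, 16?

Let dp[i] be the longest non-decreasing subsequence ending at position i. Then dp = [1, 1, 2, 2, 1, 2, 3, 4, 3, 4, 3, 5, 5, 4, 6, 6, 1, 4].
The maximum is 6; one witness is 2, 2, 15, 27, 37, 47 at positions 5,6,9,10,12,15.

6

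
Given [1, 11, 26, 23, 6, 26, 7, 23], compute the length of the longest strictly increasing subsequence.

One longest increasing subsequence is 1, 11, 23, 26 (positions 1,2,4,6), of length 4; no longer one exists.

4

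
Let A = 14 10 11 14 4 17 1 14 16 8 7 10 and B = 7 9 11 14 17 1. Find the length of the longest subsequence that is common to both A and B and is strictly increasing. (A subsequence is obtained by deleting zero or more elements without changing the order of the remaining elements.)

3

A longest common strictly increasing subsequence is 11, 14, 17 (length 3); it appears in order in both A and B, and no longer such subsequence exists.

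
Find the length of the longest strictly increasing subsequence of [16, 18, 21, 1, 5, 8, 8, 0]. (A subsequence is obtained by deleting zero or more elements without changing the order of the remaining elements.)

Let dp[i] be the longest increasing subsequence ending at position i. Then dp = [1, 2, 3, 1, 2, 3, 3, 1].
The maximum is 3; one witness is 16, 18, 21 at positions 1,2,3.

3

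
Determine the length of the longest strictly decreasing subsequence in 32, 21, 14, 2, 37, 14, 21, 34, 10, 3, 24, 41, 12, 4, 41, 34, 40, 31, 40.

Let dp[i] be the longest decreasing subsequence ending at position i. Then dp = [1, 2, 3, 4, 1, 3, 2, 2, 4, 5, 3, 1, 4, 5, 1, 2, 2, 3, 2].
The maximum is 5; one witness is 32, 21, 14, 10, 3 at positions 1,2,3,9,10.

5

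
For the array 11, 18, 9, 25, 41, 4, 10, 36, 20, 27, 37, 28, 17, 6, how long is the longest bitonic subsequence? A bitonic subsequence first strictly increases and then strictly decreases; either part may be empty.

Let inc[i] be the LIS ending at i and dec[i] the longest strictly decreasing subsequence starting at i. inc = [1, 2, 1, 3, 4, 1, 2, 4, 3, 4, 5, 5, 3, 2], dec = [3, 3, 2, 4, 5, 1, 2, 4, 3, 3, 4, 3, 2, 1].
max_i inc[i]+dec[i]−1 = 8, with one witness 11, 18, 25, 41, 37, 28, 17, 6.

8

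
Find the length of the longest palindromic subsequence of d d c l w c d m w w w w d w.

8

One longest palindromic subsequence is wdwwwwdw (positions 5,7,9,10,11,12,13,14); it reads the same forward and backward, and the interval DP gives dp[1][14] = 8.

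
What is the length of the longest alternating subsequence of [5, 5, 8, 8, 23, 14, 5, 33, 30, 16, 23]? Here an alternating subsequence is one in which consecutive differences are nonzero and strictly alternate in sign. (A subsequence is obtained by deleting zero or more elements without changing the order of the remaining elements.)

A longest alternating subsequence is 5, 23, 14, 33, 16, 23 (positions 1,5,6,8,10,11); its 5 consecutive differences strictly alternate in sign, and length 6 is optimal.

6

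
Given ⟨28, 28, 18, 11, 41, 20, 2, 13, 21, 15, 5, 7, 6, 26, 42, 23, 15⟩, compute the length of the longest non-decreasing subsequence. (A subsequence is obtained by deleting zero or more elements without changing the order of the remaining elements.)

Let dp[i] be the longest non-decreasing subsequence ending at position i. Then dp = [1, 2, 1, 1, 3, 2, 1, 2, 3, 3, 2, 3, 3, 4, 5, 4, 4].
The maximum is 5; one witness is 18, 20, 21, 26, 42 at positions 3,6,9,14,15.

5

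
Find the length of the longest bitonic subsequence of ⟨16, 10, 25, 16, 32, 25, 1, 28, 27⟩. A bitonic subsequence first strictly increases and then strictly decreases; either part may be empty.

5

Let inc[i] be the LIS ending at i and dec[i] the longest strictly decreasing subsequence starting at i. inc = [1, 1, 2, 2, 3, 3, 1, 4, 4], dec = [3, 2, 3, 2, 3, 2, 1, 2, 1].
max_i inc[i]+dec[i]−1 = 5, with one witness 16, 25, 32, 28, 27.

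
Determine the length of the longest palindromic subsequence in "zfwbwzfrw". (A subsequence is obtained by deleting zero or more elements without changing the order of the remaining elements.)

5

Using dp[i][j] = 2 + dp[i+1][j−1] if the ends match, else max(dp[i+1][j], dp[i][j−1]):
dp[1][9] = 5. A witness is fwbwf at positions 2,3,4,5,7.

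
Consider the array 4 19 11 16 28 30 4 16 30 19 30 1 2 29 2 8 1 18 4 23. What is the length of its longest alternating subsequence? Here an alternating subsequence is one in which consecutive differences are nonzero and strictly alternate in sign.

A longest alternating subsequence is 4, 19, 11, 16, 4, 30, 19, 30, 1, 29, 2, 8, 1, 18, 4, 23 (positions 1,2,3,4,7,9,10,11,12,14,15,16,17,18,19,20); its 15 consecutive differences strictly alternate in sign, and length 16 is optimal.

16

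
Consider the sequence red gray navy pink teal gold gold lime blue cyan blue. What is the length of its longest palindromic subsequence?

Using dp[i][j] = 2 + dp[i+1][j−1] if the ends match, else max(dp[i+1][j], dp[i][j−1]):
dp[1][11] = 3. A witness is blue cyan blue at positions 9,10,11.

3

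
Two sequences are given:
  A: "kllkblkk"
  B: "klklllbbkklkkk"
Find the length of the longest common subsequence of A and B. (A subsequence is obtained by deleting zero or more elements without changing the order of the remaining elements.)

Backtracking the LCS table gives one alignment: k (A1,B3) → l (A2,B5) → l (A3,B6) → k (A4,B10) → l (A6,B11) → k (A7,B13) → k (A8,B14).
So the longest common subsequence has length 7.

7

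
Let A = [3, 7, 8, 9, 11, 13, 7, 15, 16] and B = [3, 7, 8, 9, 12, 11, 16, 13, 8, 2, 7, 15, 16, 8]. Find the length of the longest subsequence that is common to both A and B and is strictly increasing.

For each value that appears in both, track the longest common increasing run ending there.
The best achievable length is 8; one witness is 3, 7, 8, 9, 11, 13, 15, 16 (A-positions 1,2,3,4,5,6,8,9, B-positions 1,2,3,4,6,8,12,13).

8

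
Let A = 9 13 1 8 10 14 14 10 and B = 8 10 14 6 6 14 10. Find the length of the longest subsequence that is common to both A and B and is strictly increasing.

A longest common strictly increasing subsequence is 8, 10, 14 (length 3); it appears in order in both A and B, and no longer such subsequence exists.

3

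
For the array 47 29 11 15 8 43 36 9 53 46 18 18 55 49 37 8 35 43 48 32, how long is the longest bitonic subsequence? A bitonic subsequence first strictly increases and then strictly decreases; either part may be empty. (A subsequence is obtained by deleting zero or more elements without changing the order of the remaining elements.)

Let inc[i] be the LIS ending at i and dec[i] the longest strictly decreasing subsequence starting at i. inc = [1, 1, 1, 2, 1, 3, 3, 2, 4, 4, 3, 3, 5, 5, 4, 1, 4, 5, 6, 4], dec = [5, 4, 3, 3, 1, 4, 3, 2, 5, 4, 2, 2, 5, 4, 3, 1, 2, 2, 2, 1].
max_i inc[i]+dec[i]−1 = 9, with one witness 11, 15, 43, 53, 55, 49, 37, 35, 32.

9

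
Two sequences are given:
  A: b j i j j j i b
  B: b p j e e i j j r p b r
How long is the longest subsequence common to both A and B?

6

A longest common subsequence is bjijjb (length 6); the LCS DP confirms no longer common subsequence exists.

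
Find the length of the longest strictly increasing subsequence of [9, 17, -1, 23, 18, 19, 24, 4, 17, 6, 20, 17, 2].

Let dp[i] be the longest increasing subsequence ending at position i. Then dp = [1, 2, 1, 3, 3, 4, 5, 2, 3, 3, 5, 4, 2].
The maximum is 5; one witness is 9, 17, 18, 19, 24 at positions 1,2,5,6,7.

5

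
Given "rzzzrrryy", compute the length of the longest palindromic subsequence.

One longest palindromic subsequence is rzzzr (positions 1,2,3,4,7); it reads the same forward and backward, and the interval DP gives dp[1][9] = 5.

5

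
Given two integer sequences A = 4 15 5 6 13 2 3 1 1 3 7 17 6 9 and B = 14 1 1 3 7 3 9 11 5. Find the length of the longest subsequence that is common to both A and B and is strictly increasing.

4

For each value that appears in both, track the longest common increasing run ending there.
The best achievable length is 4; one witness is 1, 3, 7, 9 (A-positions 8,10,11,14, B-positions 2,4,5,7).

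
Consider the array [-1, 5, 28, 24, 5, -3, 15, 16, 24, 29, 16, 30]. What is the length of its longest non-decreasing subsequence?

One longest non-decreasing subsequence is -1, 5, 5, 15, 16, 24, 29, 30 (positions 1,2,5,7,8,9,10,12), of length 8; no longer one exists.

8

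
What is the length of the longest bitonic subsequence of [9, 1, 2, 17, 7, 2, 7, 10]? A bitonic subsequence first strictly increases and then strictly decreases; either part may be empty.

One longest bitonic subsequence is 1, 2, 17, 7, 2 (positions 2,3,4,5,6): it rises to 17 then falls. Length 5 is optimal.

5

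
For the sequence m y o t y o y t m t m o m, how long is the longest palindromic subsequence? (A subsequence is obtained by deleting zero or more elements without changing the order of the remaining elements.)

One longest palindromic subsequence is motyoytom (positions 1,3,4,5,6,7,10,12,13); it reads the same forward and backward, and the interval DP gives dp[1][13] = 9.

9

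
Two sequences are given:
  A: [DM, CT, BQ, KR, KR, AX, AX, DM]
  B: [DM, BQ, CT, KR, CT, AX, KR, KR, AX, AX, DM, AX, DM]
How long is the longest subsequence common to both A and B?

7

A longest common subsequence is DM, CT, KR, KR, AX, AX, DM (length 7); the LCS DP confirms no longer common subsequence exists.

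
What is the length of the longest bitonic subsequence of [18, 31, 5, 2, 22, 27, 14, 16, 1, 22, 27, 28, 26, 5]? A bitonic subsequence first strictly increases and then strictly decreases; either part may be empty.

Let inc[i] be the LIS ending at i and dec[i] the longest strictly decreasing subsequence starting at i. inc = [1, 2, 1, 1, 2, 3, 2, 3, 1, 4, 5, 6, 5, 2], dec = [4, 4, 3, 2, 3, 3, 2, 2, 1, 2, 3, 3, 2, 1].
max_i inc[i]+dec[i]−1 = 8, with one witness 5, 14, 16, 22, 27, 28, 26, 5.

8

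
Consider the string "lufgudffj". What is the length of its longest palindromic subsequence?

One longest palindromic subsequence is fff (positions 3,7,8); it reads the same forward and backward, and the interval DP gives dp[1][9] = 3.

3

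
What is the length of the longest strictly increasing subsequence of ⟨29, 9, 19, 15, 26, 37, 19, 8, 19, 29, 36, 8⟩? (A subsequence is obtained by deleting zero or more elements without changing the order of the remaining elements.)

Scanning left to right, the best length ending at each element is: 29→1, 9→1, 19→2, 15→2, 26→3, 37→4, 19→3, 8→1, 19→3, 29→4, 36→5, 8→1.
So the longest increasing subsequence has length 5, e.g. 9, 19, 26, 29, 36.

5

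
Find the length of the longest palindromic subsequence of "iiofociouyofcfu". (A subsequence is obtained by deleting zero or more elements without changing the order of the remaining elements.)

7

One longest palindromic subsequence is fcoyocf (positions 4,6,8,10,11,13,14); it reads the same forward and backward, and the interval DP gives dp[1][15] = 7.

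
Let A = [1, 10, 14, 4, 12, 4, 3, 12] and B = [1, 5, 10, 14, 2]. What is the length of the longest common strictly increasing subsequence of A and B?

For each value that appears in both, track the longest common increasing run ending there.
The best achievable length is 3; one witness is 1, 10, 14 (A-positions 1,2,3, B-positions 1,3,4).

3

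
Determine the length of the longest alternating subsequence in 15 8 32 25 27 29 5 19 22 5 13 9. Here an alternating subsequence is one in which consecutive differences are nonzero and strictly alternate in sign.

Track the best alternating length ending on an up-step vs a down-step at each position: up/down = 1/1, 1/2, 3/1, 3/4, 5/4, 5/4, 1/6, 7/6, 7/6, 1/8, 9/8, 9/10.
The maximum over both is 10; one such subsequence is 15, 8, 32, 25, 27, 5, 19, 5, 13, 9.

10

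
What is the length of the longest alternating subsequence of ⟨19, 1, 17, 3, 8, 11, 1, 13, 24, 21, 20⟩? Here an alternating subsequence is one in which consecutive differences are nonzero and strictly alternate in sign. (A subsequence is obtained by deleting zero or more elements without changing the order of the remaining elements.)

8

A longest alternating subsequence is 19, 1, 17, 3, 8, 1, 24, 21 (positions 1,2,3,4,5,7,9,10); its 7 consecutive differences strictly alternate in sign, and length 8 is optimal.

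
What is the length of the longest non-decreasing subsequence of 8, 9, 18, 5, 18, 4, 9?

4

Let dp[i] be the longest non-decreasing subsequence ending at position i. Then dp = [1, 2, 3, 1, 4, 1, 3].
The maximum is 4; one witness is 8, 9, 18, 18 at positions 1,2,3,5.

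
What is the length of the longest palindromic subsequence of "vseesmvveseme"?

8

One longest palindromic subsequence is eesvvsee (positions 3,4,5,7,8,10,11,13); it reads the same forward and backward, and the interval DP gives dp[1][13] = 8.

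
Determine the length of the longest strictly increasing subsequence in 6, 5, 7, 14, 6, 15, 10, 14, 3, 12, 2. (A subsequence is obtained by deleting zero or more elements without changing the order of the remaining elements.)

Let dp[i] be the longest increasing subsequence ending at position i. Then dp = [1, 1, 2, 3, 2, 4, 3, 4, 1, 4, 1].
The maximum is 4; one witness is 6, 7, 14, 15 at positions 1,3,4,6.

4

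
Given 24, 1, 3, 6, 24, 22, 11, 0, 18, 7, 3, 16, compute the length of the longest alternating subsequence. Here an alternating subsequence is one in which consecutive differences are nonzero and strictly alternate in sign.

Track the best alternating length ending on an up-step vs a down-step at each position: up/down = 1/1, 1/2, 3/2, 3/2, 3/1, 3/4, 3/4, 1/4, 5/4, 5/6, 5/6, 7/6.
The maximum over both is 7; one such subsequence is 24, 1, 24, 11, 18, 7, 16.

7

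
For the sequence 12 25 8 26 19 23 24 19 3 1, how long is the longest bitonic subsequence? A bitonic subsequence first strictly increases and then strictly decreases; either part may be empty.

Let inc[i] be the LIS ending at i and dec[i] the longest strictly decreasing subsequence starting at i. inc = [1, 2, 1, 3, 2, 3, 4, 2, 1, 1], dec = [4, 5, 3, 5, 3, 4, 4, 3, 2, 1].
max_i inc[i]+dec[i]−1 = 7, with one witness 12, 25, 26, 24, 19, 3, 1.

7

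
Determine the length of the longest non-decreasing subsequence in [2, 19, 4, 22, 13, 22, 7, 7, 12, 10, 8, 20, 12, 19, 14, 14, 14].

9

Let dp[i] be the longest non-decreasing subsequence ending at position i. Then dp = [1, 2, 2, 3, 3, 4, 3, 4, 5, 5, 5, 6, 6, 7, 7, 8, 9].
The maximum is 9; one witness is 2, 4, 7, 7, 12, 12, 14, 14, 14 at positions 1,3,7,8,9,13,15,16,17.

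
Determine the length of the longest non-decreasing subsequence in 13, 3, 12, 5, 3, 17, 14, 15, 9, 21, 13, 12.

One longest non-decreasing subsequence is 3, 12, 14, 15, 21 (positions 2,3,7,8,10), of length 5; no longer one exists.

5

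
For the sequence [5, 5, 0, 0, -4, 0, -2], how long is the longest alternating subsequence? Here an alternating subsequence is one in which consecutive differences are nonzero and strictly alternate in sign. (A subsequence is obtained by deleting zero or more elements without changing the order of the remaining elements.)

4

Track the best alternating length ending on an up-step vs a down-step at each position: up/down = 1/1, 1/1, 1/2, 1/2, 1/2, 3/2, 3/4.
The maximum over both is 4; one such subsequence is 5, -4, 0, -2.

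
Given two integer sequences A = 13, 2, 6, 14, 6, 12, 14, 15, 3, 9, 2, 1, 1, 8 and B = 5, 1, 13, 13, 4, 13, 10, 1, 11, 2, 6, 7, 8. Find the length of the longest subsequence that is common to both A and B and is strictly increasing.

A longest common strictly increasing subsequence is 2, 6, 8 (length 3); it appears in order in both A and B, and no longer such subsequence exists.

3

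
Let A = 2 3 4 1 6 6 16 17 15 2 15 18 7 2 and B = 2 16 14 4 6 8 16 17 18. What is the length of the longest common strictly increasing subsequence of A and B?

6

A longest common strictly increasing subsequence is 2, 4, 6, 16, 17, 18 (length 6); it appears in order in both A and B, and no longer such subsequence exists.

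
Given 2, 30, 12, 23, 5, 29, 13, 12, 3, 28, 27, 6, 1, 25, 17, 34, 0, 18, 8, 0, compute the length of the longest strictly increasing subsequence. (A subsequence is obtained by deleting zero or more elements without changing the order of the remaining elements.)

5

Scanning left to right, the best length ending at each element is: 2→1, 30→2, 12→2, 23→3, 5→2, 29→4, 13→3, 12→3, 3→2, 28→4, 27→4, 6→3, 1→1, 25→4, 17→4, 34→5, 0→1, 18→5, 8→4, 0→1.
So the longest increasing subsequence has length 5, e.g. 2, 12, 23, 29, 34.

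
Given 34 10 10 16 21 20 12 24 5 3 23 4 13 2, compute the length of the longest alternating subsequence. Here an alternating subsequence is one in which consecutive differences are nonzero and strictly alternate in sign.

10

A longest alternating subsequence is 34, 10, 21, 20, 24, 5, 23, 4, 13, 2 (positions 1,2,5,6,8,9,11,12,13,14); its 9 consecutive differences strictly alternate in sign, and length 10 is optimal.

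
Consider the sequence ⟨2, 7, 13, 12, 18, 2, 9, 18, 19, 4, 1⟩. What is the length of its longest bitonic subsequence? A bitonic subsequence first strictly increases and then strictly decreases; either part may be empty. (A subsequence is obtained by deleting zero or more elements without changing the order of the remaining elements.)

7

Let inc[i] be the LIS ending at i and dec[i] the longest strictly decreasing subsequence starting at i. inc = [1, 2, 3, 3, 4, 1, 3, 4, 5, 2, 1], dec = [2, 3, 5, 4, 4, 2, 3, 3, 3, 2, 1].
max_i inc[i]+dec[i]−1 = 7, with one witness 2, 7, 13, 12, 9, 4, 1.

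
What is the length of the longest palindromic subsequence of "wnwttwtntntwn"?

9

One longest palindromic subsequence is nwtntntwn (positions 2,3,4,8,9,10,11,12,13); it reads the same forward and backward, and the interval DP gives dp[1][13] = 9.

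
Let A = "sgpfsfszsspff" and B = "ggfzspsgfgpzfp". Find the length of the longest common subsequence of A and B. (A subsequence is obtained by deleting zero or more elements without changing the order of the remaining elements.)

Backtracking the LCS table gives one alignment: g (A2,B2) → f (A6,B3) → z (A8,B4) → s (A9,B5) → s (A10,B7) → p (A11,B11) → f (A12,B13).
So the longest common subsequence has length 7.

7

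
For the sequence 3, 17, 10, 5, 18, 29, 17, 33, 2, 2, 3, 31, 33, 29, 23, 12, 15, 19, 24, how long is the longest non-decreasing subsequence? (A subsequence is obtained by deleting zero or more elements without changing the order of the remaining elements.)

Scanning left to right, the best length ending at each element is: 3→1, 17→2, 10→2, 5→2, 18→3, 29→4, 17→3, 33→5, 2→1, 2→2, 3→3, 31→5, 33→6, 29→5, 23→4, 12→4, 15→5, 19→6, 24→7.
So the longest non-decreasing subsequence has length 7, e.g. 2, 2, 3, 12, 15, 19, 24.

7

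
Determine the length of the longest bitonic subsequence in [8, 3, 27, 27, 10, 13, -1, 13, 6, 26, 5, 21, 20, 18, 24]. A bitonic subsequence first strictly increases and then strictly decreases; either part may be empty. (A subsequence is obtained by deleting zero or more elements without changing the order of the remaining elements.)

Let inc[i] be the LIS ending at i and dec[i] the longest strictly decreasing subsequence starting at i. inc = [1, 1, 2, 2, 2, 3, 1, 3, 2, 4, 2, 4, 4, 4, 5], dec = [3, 2, 5, 5, 3, 3, 1, 3, 2, 4, 1, 3, 2, 1, 1].
max_i inc[i]+dec[i]−1 = 7, with one witness 8, 10, 13, 26, 21, 20, 18.

7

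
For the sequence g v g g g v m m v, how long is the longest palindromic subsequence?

5

One longest palindromic subsequence is vgggv (positions 2,3,4,5,9); it reads the same forward and backward, and the interval DP gives dp[1][9] = 5.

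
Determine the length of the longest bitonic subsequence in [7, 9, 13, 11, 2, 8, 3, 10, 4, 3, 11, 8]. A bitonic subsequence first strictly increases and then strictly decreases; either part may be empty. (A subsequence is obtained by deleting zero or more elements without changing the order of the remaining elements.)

7

Let inc[i] be the LIS ending at i and dec[i] the longest strictly decreasing subsequence starting at i. inc = [1, 2, 3, 3, 1, 2, 2, 3, 3, 2, 4, 4], dec = [3, 4, 5, 4, 1, 3, 1, 3, 2, 1, 2, 1].
max_i inc[i]+dec[i]−1 = 7, with one witness 7, 9, 13, 11, 10, 4, 3.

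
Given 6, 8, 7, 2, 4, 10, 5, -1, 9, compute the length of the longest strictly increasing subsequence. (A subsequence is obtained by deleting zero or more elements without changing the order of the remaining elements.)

4

One longest increasing subsequence is 2, 4, 5, 9 (positions 4,5,7,9), of length 4; no longer one exists.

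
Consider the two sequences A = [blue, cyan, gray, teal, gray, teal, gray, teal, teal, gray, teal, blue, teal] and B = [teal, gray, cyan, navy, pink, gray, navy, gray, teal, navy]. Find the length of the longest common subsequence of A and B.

5

A longest common subsequence is teal, gray, gray, gray, teal (length 5); the LCS DP confirms no longer common subsequence exists.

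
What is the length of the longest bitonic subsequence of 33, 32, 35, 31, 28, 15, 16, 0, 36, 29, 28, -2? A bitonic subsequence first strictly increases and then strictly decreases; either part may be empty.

Let inc[i] be the LIS ending at i and dec[i] the longest strictly decreasing subsequence starting at i. inc = [1, 1, 2, 1, 1, 1, 2, 1, 3, 3, 3, 1], dec = [7, 6, 6, 5, 4, 3, 3, 2, 4, 3, 2, 1].
max_i inc[i]+dec[i]−1 = 7, with one witness 33, 32, 31, 28, 16, 0, -2.

7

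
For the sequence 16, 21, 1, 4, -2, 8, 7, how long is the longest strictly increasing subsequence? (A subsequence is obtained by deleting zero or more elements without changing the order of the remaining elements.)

3

One longest increasing subsequence is 1, 4, 8 (positions 3,4,6), of length 3; no longer one exists.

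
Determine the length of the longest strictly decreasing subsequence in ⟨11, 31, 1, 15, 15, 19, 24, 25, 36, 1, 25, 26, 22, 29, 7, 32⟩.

4

Let dp[i] be the longest decreasing subsequence ending at position i. Then dp = [1, 1, 2, 2, 2, 2, 2, 2, 1, 3, 2, 2, 3, 2, 4, 2].
The maximum is 4; one witness is 31, 24, 22, 7 at positions 2,7,13,15.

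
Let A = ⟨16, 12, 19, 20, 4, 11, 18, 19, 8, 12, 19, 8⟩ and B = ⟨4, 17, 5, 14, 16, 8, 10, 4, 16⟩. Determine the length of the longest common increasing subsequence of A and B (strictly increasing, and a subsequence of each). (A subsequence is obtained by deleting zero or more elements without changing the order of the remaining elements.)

A longest common strictly increasing subsequence is 4, 8 (length 2); it appears in order in both A and B, and no longer such subsequence exists.

2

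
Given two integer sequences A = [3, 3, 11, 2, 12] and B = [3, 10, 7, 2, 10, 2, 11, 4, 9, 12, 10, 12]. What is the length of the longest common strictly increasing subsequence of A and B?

3

A longest common strictly increasing subsequence is 3, 11, 12 (length 3); it appears in order in both A and B, and no longer such subsequence exists.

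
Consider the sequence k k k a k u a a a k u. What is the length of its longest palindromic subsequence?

One longest palindromic subsequence is kaaaak (positions 3,4,7,8,9,10); it reads the same forward and backward, and the interval DP gives dp[1][11] = 6.

6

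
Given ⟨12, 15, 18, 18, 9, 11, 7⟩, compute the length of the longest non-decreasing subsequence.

4

Scanning left to right, the best length ending at each element is: 12→1, 15→2, 18→3, 18→4, 9→1, 11→2, 7→1.
So the longest non-decreasing subsequence has length 4, e.g. 12, 15, 18, 18.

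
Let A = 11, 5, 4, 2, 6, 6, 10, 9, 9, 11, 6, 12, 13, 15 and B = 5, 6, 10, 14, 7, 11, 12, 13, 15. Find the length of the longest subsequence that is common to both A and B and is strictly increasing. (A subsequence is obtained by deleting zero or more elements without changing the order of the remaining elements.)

For each value that appears in both, track the longest common increasing run ending there.
The best achievable length is 7; one witness is 5, 6, 10, 11, 12, 13, 15 (A-positions 2,5,7,10,12,13,14, B-positions 1,2,3,6,7,8,9).

7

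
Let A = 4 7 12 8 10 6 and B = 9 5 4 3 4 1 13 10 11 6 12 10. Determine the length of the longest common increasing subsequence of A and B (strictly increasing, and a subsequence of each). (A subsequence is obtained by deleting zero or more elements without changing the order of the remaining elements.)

2

A longest common strictly increasing subsequence is 4, 10 (length 2); it appears in order in both A and B, and no longer such subsequence exists.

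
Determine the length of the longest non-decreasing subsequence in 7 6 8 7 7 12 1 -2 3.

4

Let dp[i] be the longest non-decreasing subsequence ending at position i. Then dp = [1, 1, 2, 2, 3, 4, 1, 1, 2].
The maximum is 4; one witness is 7, 7, 7, 12 at positions 1,4,5,6.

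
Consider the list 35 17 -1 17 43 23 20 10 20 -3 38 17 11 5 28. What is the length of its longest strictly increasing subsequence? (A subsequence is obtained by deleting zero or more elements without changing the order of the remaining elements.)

4

Let dp[i] be the longest increasing subsequence ending at position i. Then dp = [1, 1, 1, 2, 3, 3, 3, 2, 3, 1, 4, 3, 3, 2, 4].
The maximum is 4; one witness is -1, 17, 23, 38 at positions 3,4,6,11.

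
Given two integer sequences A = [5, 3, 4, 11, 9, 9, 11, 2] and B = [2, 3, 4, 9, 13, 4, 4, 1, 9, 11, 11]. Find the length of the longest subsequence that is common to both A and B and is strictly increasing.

A longest common strictly increasing subsequence is 3, 4, 9, 11 (length 4); it appears in order in both A and B, and no longer such subsequence exists.

4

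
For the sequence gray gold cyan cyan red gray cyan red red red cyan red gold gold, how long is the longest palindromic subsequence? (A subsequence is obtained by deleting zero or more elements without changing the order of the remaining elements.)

9

Using dp[i][j] = 2 + dp[i+1][j−1] if the ends match, else max(dp[i+1][j], dp[i][j−1]):
dp[1][14] = 9. A witness is gold red cyan red red red cyan red gold at positions 2,5,7,8,9,10,11,12,14.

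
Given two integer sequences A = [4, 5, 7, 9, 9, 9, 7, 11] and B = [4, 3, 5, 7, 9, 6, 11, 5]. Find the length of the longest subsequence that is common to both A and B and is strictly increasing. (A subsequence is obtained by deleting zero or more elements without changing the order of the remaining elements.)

For each value that appears in both, track the longest common increasing run ending there.
The best achievable length is 5; one witness is 4, 5, 7, 9, 11 (A-positions 1,2,3,4,8, B-positions 1,3,4,5,7).

5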